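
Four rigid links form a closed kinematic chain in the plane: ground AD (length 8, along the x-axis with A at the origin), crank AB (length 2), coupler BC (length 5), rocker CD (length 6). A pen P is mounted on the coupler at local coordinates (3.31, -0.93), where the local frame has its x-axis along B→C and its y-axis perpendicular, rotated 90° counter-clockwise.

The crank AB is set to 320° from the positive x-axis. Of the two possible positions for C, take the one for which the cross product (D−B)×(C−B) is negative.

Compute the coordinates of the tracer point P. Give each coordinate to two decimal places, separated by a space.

2.99 -4.40

A=(0,0), D=(8.00,0)
B = A + 2.00·(cos320°, sin320°) = (1.5321, -1.2856)
|BD| = 6.5944
circle(B,5.00) ∩ circle(D,6.00): a=2.4632, h=4.3512
  candidates: C₊=(3.0998,3.4623) cross=28.694; C₋=(4.7963,-5.0731) cross=-28.694
  mode - wants cross < 0 → take C=(4.7963,-5.0731) (cross=-28.694)
ex = (C−B)/|BC| = (0.6528,-0.7575); ey = (0.7575,0.6528)
P = B + 3.31·ex + -0.93·ey = (2.9885,-4.4000)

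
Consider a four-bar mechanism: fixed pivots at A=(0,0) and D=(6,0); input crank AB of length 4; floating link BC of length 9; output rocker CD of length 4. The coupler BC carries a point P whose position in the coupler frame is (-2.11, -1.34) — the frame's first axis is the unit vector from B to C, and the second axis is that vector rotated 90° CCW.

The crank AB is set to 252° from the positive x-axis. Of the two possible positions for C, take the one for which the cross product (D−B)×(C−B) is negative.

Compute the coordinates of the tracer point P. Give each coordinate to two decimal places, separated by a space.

A=(0,0), D=(6.00,0)
B = A + 4.00·(cos252°, sin252°) = (-1.2361, -3.8042)
|BD| = 8.1751
circle(B,9.00) ∩ circle(D,4.00): a=8.0630, h=3.9984
  candidates: C₊=(4.0401,3.4870) cross=32.688; C₋=(7.7614,-3.5913) cross=-32.688
  mode - wants cross < 0 → take C=(7.7614,-3.5913) (cross=-32.688)
ex = (C−B)/|BC| = (0.9997,0.0237); ey = (-0.0237,0.9997)
P = B + -2.11·ex + -1.34·ey = (-3.3138,-5.1938)

-3.31 -5.19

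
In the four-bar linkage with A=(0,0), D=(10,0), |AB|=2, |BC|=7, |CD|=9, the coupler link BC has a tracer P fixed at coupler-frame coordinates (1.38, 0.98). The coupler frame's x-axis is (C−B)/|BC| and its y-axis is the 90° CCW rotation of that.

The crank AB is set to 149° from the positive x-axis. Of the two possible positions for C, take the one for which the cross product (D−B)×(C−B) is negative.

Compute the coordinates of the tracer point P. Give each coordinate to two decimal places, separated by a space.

A=(0,0), D=(10.00,0)
B = A + 2.00·(cos149°, sin149°) = (-1.7143, 1.0301)
|BD| = 11.7595
circle(B,7.00) ∩ circle(D,9.00): a=4.5192, h=5.3458
  candidates: C₊=(3.2557,5.9594) cross=62.864; C₋=(2.3192,-4.6910) cross=-62.864
  mode - wants cross < 0 → take C=(2.3192,-4.6910) (cross=-62.864)
ex = (C−B)/|BC| = (0.5762,-0.8173); ey = (0.8173,0.5762)
P = B + 1.38·ex + 0.98·ey = (-0.1182,0.4669)

-0.12 0.47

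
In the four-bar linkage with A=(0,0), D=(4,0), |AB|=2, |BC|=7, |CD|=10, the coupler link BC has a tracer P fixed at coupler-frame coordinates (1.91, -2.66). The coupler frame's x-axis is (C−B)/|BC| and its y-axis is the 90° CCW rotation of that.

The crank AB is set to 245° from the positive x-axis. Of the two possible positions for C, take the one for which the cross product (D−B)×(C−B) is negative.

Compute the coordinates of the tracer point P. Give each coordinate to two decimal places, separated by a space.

A=(0,0), D=(4.00,0)
B = A + 2.00·(cos245°, sin245°) = (-0.8452, -1.8126)
|BD| = 5.1732
circle(B,7.00) ∩ circle(D,10.00): a=-2.3427, h=6.5964
  candidates: C₊=(-5.3507,3.5447) cross=34.124; C₋=(-0.7281,-8.8116) cross=-34.124
  mode - wants cross < 0 → take C=(-0.7281,-8.8116) (cross=-34.124)
ex = (C−B)/|BC| = (0.0167,-0.9999); ey = (0.9999,0.0167)
P = B + 1.91·ex + -2.66·ey = (-3.4729,-3.7669)

-3.47 -3.77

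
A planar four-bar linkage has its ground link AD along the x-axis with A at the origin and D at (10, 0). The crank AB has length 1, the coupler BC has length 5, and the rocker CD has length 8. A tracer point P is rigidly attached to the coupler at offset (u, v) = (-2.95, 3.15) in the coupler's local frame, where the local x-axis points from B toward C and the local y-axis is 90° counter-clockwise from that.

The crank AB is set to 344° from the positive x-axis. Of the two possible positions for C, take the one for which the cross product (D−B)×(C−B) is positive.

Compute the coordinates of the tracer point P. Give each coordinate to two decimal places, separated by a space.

-3.17 -1.51

A=(0,0), D=(10.00,0)
B = A + 1.00·(cos344°, sin344°) = (0.9613, -0.2756)
|BD| = 9.0429
circle(B,5.00) ∩ circle(D,8.00): a=2.3651, h=4.4053
  candidates: C₊=(3.1910,4.1997) cross=39.837; C₋=(3.4595,-4.6068) cross=-39.837
  mode + wants cross > 0 → take C=(3.1910,4.1997) (cross=39.837)
ex = (C−B)/|BC| = (0.4459,0.8951); ey = (-0.8951,0.4459)
P = B + -2.95·ex + 3.15·ey = (-3.1737,-1.5113)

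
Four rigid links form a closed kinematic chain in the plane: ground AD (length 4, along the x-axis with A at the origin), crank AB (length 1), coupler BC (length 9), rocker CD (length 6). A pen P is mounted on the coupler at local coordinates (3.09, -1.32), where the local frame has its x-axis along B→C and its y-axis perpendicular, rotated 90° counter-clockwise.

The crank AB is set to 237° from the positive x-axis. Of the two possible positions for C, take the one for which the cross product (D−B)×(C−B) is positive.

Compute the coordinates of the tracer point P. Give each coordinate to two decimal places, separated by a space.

A=(0,0), D=(4.00,0)
B = A + 1.00·(cos237°, sin237°) = (-0.5446, -0.8387)
|BD| = 4.6214
circle(B,9.00) ∩ circle(D,6.00): a=7.1794, h=5.4274
  candidates: C₊=(5.5306,5.8015) cross=25.082; C₋=(7.5005,-4.8731) cross=-25.082
  mode + wants cross > 0 → take C=(5.5306,5.8015) (cross=25.082)
ex = (C−B)/|BC| = (0.6750,0.7378); ey = (-0.7378,0.6750)
P = B + 3.09·ex + -1.32·ey = (2.5151,0.5501)

2.52 0.55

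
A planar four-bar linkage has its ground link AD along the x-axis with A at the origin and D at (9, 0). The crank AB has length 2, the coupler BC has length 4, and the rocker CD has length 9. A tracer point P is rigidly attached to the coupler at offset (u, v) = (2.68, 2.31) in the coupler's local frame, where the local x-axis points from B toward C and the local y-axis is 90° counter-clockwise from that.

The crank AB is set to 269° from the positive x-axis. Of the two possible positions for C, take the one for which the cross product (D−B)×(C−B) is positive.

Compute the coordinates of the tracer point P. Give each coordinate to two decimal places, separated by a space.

A=(0,0), D=(9.00,0)
B = A + 2.00·(cos269°, sin269°) = (-0.0349, -1.9997)
|BD| = 9.2536
circle(B,4.00) ∩ circle(D,9.00): a=1.1146, h=3.8416
  candidates: C₊=(0.2232,1.9920) cross=35.548; C₋=(1.8835,-5.5096) cross=-35.548
  mode + wants cross > 0 → take C=(0.2232,1.9920) (cross=35.548)
ex = (C−B)/|BC| = (0.0645,0.9979); ey = (-0.9979,0.0645)
P = B + 2.68·ex + 2.31·ey = (-2.1672,0.8238)

-2.17 0.82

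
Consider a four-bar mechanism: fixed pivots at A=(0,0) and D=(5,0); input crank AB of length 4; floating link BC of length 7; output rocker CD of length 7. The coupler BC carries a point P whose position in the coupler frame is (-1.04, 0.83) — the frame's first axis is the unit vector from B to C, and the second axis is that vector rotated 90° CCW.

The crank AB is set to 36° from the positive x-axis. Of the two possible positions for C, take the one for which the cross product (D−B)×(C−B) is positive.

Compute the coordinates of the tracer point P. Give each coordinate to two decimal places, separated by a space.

A=(0,0), D=(5.00,0)
B = A + 4.00·(cos36°, sin36°) = (3.2361, 2.3511)
|BD| = 2.9393
circle(B,7.00) ∩ circle(D,7.00): a=1.4696, h=6.8440
  candidates: C₊=(9.5926,5.2828) cross=20.116; C₋=(-1.3565,-2.9317) cross=-20.116
  mode + wants cross > 0 → take C=(9.5926,5.2828) (cross=20.116)
ex = (C−B)/|BC| = (0.9081,0.4188); ey = (-0.4188,0.9081)
P = B + -1.04·ex + 0.83·ey = (1.9441,2.6693)

1.94 2.67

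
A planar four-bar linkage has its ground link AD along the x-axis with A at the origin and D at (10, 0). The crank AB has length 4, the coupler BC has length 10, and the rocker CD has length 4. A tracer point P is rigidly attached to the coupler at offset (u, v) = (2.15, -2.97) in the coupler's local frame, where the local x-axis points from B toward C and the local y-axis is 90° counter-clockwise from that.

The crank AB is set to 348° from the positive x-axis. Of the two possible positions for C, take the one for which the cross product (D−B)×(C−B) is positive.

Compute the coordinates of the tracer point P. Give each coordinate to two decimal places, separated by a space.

6.78 -3.12

A=(0,0), D=(10.00,0)
B = A + 4.00·(cos348°, sin348°) = (3.9126, -0.8316)
|BD| = 6.1440
circle(B,10.00) ∩ circle(D,4.00): a=9.9080, h=1.3536
  candidates: C₊=(13.5461,1.8506) cross=8.316; C₋=(13.9126,-0.8316) cross=-8.316
  mode + wants cross > 0 → take C=(13.5461,1.8506) (cross=8.316)
ex = (C−B)/|BC| = (0.9634,0.2682); ey = (-0.2682,0.9634)
P = B + 2.15·ex + -2.97·ey = (6.7804,-3.1161)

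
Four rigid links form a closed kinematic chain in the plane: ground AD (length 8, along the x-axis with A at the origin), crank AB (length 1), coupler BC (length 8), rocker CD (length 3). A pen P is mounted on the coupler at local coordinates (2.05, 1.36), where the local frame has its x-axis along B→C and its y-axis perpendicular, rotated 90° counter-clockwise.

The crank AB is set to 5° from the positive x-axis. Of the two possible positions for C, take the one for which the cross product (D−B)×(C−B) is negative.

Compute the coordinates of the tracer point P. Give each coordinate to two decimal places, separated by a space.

3.41 0.56

A=(0,0), D=(8.00,0)
B = A + 1.00·(cos5°, sin5°) = (0.9962, 0.0872)
|BD| = 7.0043
circle(B,8.00) ∩ circle(D,3.00): a=7.4283, h=2.9699
  candidates: C₊=(8.4609,2.9644) cross=20.802; C₋=(8.3870,-2.9749) cross=-20.802
  mode - wants cross < 0 → take C=(8.3870,-2.9749) (cross=-20.802)
ex = (C−B)/|BC| = (0.9238,-0.3828); ey = (0.3828,0.9238)
P = B + 2.05·ex + 1.36·ey = (3.4106,0.5589)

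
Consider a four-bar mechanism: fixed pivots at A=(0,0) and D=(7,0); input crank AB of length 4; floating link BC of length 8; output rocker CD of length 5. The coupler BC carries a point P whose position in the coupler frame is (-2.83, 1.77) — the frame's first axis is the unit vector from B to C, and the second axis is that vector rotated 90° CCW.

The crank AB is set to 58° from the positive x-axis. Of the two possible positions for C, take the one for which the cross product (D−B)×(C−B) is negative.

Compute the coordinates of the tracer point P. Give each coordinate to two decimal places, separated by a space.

3.01 6.61

A=(0,0), D=(7.00,0)
B = A + 4.00·(cos58°, sin58°) = (2.1197, 3.3922)
|BD| = 5.9434
circle(B,8.00) ∩ circle(D,5.00): a=6.2526, h=4.9904
  candidates: C₊=(10.1022,3.9213) cross=29.660; C₋=(4.4056,-4.2743) cross=-29.660
  mode - wants cross < 0 → take C=(4.4056,-4.2743) (cross=-29.660)
ex = (C−B)/|BC| = (0.2857,-0.9583); ey = (0.9583,0.2857)
P = B + -2.83·ex + 1.77·ey = (3.0072,6.6100)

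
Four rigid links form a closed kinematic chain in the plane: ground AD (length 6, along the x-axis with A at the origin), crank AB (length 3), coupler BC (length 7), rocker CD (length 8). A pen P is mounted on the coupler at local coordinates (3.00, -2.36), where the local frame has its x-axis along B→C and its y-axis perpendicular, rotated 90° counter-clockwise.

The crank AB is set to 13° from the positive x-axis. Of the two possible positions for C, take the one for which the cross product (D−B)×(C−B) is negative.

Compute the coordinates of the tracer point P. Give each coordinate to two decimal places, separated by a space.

-0.28 -1.39

A=(0,0), D=(6.00,0)
B = A + 3.00·(cos13°, sin13°) = (2.9231, 0.6749)
|BD| = 3.1500
circle(B,7.00) ∩ circle(D,8.00): a=-0.8059, h=6.9535
  candidates: C₊=(3.6256,7.6395) cross=21.904; C₋=(0.6462,-5.9445) cross=-21.904
  mode - wants cross < 0 → take C=(0.6462,-5.9445) (cross=-21.904)
ex = (C−B)/|BC| = (-0.3253,-0.9456); ey = (0.9456,-0.3253)
P = B + 3.00·ex + -2.36·ey = (-0.2844,-1.3944)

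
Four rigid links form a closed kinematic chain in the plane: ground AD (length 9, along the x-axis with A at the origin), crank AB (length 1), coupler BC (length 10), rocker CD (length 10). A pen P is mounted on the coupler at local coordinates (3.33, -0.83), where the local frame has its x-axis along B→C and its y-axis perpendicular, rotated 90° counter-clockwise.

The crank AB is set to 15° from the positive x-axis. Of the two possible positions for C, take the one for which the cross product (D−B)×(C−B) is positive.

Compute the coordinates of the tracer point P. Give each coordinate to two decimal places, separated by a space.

3.15 2.91

A=(0,0), D=(9.00,0)
B = A + 1.00·(cos15°, sin15°) = (0.9659, 0.2588)
|BD| = 8.0382
circle(B,10.00) ∩ circle(D,10.00): a=4.0191, h=9.1568
  candidates: C₊=(5.2778,9.2814) cross=73.604; C₋=(4.6881,-9.0226) cross=-73.604
  mode + wants cross > 0 → take C=(5.2778,9.2814) (cross=73.604)
ex = (C−B)/|BC| = (0.4312,0.9023); ey = (-0.9023,0.4312)
P = B + 3.33·ex + -0.83·ey = (3.1507,2.9055)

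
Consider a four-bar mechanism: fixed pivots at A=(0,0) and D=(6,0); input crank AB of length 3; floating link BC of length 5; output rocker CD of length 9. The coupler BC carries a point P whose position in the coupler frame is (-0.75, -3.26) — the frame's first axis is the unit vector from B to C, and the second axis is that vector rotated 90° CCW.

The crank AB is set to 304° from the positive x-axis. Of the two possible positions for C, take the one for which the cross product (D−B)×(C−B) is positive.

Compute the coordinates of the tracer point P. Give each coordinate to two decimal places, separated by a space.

3.57 0.27

A=(0,0), D=(6.00,0)
B = A + 3.00·(cos304°, sin304°) = (1.6776, -2.4871)
|BD| = 4.9869
circle(B,5.00) ∩ circle(D,9.00): a=-3.1213, h=3.9061
  candidates: C₊=(-2.9759,-0.6581) cross=19.479; C₋=(0.9203,-7.4294) cross=-19.479
  mode + wants cross > 0 → take C=(-2.9759,-0.6581) (cross=19.479)
ex = (C−B)/|BC| = (-0.9307,0.3658); ey = (-0.3658,-0.9307)
P = B + -0.75·ex + -3.26·ey = (3.5681,0.2726)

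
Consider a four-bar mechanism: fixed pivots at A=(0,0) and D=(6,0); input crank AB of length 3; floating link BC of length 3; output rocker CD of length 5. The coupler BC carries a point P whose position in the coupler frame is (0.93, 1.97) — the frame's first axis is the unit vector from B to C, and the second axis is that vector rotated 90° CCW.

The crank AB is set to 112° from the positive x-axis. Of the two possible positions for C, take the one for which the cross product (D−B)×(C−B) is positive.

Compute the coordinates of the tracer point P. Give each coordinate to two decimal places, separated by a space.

-0.22 4.77

A=(0,0), D=(6.00,0)
B = A + 3.00·(cos112°, sin112°) = (-1.1238, 2.7816)
|BD| = 7.6476
circle(B,3.00) ∩ circle(D,5.00): a=2.7777, h=1.1333
  candidates: C₊=(1.8758,2.8269) cross=8.667; C₋=(1.0515,0.7156) cross=-8.667
  mode + wants cross > 0 → take C=(1.8758,2.8269) (cross=8.667)
ex = (C−B)/|BC| = (0.9999,0.0151); ey = (-0.0151,0.9999)
P = B + 0.93·ex + 1.97·ey = (-0.2237,4.7654)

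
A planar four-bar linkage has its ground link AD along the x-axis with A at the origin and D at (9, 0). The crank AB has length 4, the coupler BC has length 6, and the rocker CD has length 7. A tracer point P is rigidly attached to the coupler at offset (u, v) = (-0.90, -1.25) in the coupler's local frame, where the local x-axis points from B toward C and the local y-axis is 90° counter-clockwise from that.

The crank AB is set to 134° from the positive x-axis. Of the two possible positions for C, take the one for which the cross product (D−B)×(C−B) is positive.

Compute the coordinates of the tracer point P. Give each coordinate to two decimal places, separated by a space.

-3.47 1.50

A=(0,0), D=(9.00,0)
B = A + 4.00·(cos134°, sin134°) = (-2.7786, 2.8774)
|BD| = 12.1250
circle(B,6.00) ∩ circle(D,7.00): a=5.5264, h=2.3364
  candidates: C₊=(3.1444,3.8356) cross=28.329; C₋=(2.0355,-0.7038) cross=-28.329
  mode + wants cross > 0 → take C=(3.1444,3.8356) (cross=28.329)
ex = (C−B)/|BC| = (0.9872,0.1597); ey = (-0.1597,0.9872)
P = B + -0.90·ex + -1.25·ey = (-3.4675,1.4997)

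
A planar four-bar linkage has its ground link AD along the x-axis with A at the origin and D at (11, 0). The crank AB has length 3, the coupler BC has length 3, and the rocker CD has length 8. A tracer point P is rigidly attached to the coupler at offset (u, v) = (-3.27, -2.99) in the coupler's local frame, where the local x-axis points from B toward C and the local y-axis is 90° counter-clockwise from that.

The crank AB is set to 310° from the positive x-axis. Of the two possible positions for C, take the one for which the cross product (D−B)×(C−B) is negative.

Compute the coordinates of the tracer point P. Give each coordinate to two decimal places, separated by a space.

-2.50 -2.46

A=(0,0), D=(11.00,0)
B = A + 3.00·(cos310°, sin310°) = (1.9284, -2.2981)
|BD| = 9.3582
circle(B,3.00) ∩ circle(D,8.00): a=1.7405, h=2.4435
  candidates: C₊=(3.0155,0.4980) cross=22.867; C₋=(4.2156,-4.2394) cross=-22.867
  mode - wants cross < 0 → take C=(4.2156,-4.2394) (cross=-22.867)
ex = (C−B)/|BC| = (0.7624,-0.6471); ey = (0.6471,0.7624)
P = B + -3.27·ex + -2.99·ey = (-2.4995,-2.4618)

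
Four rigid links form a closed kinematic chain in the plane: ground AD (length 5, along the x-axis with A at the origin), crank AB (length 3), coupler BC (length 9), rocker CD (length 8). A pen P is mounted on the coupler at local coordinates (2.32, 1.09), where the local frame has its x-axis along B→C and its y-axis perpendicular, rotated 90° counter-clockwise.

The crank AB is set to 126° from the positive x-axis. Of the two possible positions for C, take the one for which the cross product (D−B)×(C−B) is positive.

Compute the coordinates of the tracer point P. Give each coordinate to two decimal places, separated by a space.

-0.61 4.72

A=(0,0), D=(5.00,0)
B = A + 3.00·(cos126°, sin126°) = (-1.7634, 2.4271)
|BD| = 7.1856
circle(B,9.00) ∩ circle(D,8.00): a=4.7757, h=7.6284
  candidates: C₊=(5.3083,7.9941) cross=54.815; C₋=(0.1551,-6.3661) cross=-54.815
  mode + wants cross > 0 → take C=(5.3083,7.9941) (cross=54.815)
ex = (C−B)/|BC| = (0.7857,0.6186); ey = (-0.6186,0.7857)
P = B + 2.32·ex + 1.09·ey = (-0.6147,4.7186)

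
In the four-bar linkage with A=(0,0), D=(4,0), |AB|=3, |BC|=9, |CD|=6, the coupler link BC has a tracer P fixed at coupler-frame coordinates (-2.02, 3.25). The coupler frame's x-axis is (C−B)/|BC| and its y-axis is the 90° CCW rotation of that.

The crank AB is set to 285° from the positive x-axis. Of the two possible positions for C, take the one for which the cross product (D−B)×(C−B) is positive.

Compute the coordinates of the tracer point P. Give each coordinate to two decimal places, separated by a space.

A=(0,0), D=(4.00,0)
B = A + 3.00·(cos285°, sin285°) = (0.7765, -2.8978)
|BD| = 4.3346
circle(B,9.00) ∩ circle(D,6.00): a=7.3581, h=5.1825
  candidates: C₊=(2.7839,5.8755) cross=22.464; C₋=(9.7132,-1.8328) cross=-22.464
  mode + wants cross > 0 → take C=(2.7839,5.8755) (cross=22.464)
ex = (C−B)/|BC| = (0.2231,0.9748); ey = (-0.9748,0.2231)
P = B + -2.02·ex + 3.25·ey = (-2.8422,-4.1420)

-2.84 -4.14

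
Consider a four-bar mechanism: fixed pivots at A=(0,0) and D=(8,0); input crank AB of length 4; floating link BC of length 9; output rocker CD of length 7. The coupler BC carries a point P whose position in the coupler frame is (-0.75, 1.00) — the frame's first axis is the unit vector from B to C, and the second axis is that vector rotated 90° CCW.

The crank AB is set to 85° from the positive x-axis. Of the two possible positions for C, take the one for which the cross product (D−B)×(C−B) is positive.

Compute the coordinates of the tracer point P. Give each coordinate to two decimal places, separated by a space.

A=(0,0), D=(8.00,0)
B = A + 4.00·(cos85°, sin85°) = (0.3486, 3.9848)
|BD| = 8.6268
circle(B,9.00) ∩ circle(D,7.00): a=6.1681, h=6.5540
  candidates: C₊=(8.8466,6.9486) cross=56.540; C₋=(2.7920,-4.6772) cross=-56.540
  mode + wants cross > 0 → take C=(8.8466,6.9486) (cross=56.540)
ex = (C−B)/|BC| = (0.9442,0.3293); ey = (-0.3293,0.9442)
P = B + -0.75·ex + 1.00·ey = (-0.6889,4.6820)

-0.69 4.68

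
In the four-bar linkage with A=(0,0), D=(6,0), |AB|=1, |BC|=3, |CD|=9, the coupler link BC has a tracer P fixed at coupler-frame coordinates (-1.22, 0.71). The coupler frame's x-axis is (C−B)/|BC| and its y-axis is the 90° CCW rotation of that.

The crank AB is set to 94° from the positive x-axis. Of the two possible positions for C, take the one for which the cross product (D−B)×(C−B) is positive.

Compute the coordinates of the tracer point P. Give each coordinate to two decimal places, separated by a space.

0.60 -0.25

A=(0,0), D=(6.00,0)
B = A + 1.00·(cos94°, sin94°) = (-0.0698, 0.9976)
|BD| = 6.1512
circle(B,3.00) ∩ circle(D,9.00): a=-2.7769, h=1.1352
  candidates: C₊=(-2.6258,2.5681) cross=6.983; C₋=(-2.9940,0.3278) cross=-6.983
  mode + wants cross > 0 → take C=(-2.6258,2.5681) (cross=6.983)
ex = (C−B)/|BC| = (-0.8520,0.5235); ey = (-0.5235,-0.8520)
P = B + -1.22·ex + 0.71·ey = (0.5980,-0.2460)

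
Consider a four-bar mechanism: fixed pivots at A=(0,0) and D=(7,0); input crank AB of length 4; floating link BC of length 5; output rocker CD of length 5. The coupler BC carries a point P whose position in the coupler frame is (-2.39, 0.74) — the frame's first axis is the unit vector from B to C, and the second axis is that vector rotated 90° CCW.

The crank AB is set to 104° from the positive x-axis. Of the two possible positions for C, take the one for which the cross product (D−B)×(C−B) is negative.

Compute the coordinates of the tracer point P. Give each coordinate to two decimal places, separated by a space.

A=(0,0), D=(7.00,0)
B = A + 4.00·(cos104°, sin104°) = (-0.9677, 3.8812)
|BD| = 8.8627
circle(B,5.00) ∩ circle(D,5.00): a=4.4314, h=2.3158
  candidates: C₊=(4.0303,4.0226) cross=20.525; C₋=(2.0020,-0.1414) cross=-20.525
  mode - wants cross < 0 → take C=(2.0020,-0.1414) (cross=-20.525)
ex = (C−B)/|BC| = (0.5939,-0.8045); ey = (0.8045,0.5939)
P = B + -2.39·ex + 0.74·ey = (-1.7919,6.2435)

-1.79 6.24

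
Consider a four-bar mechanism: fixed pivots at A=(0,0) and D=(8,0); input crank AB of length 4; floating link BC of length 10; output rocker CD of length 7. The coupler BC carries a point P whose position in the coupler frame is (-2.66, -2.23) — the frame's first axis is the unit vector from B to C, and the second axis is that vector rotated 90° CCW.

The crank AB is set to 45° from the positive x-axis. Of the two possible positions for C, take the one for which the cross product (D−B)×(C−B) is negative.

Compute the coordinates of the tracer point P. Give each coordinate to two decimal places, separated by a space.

-0.11 4.67

A=(0,0), D=(8.00,0)
B = A + 4.00·(cos45°, sin45°) = (2.8284, 2.8284)
|BD| = 5.8945
circle(B,10.00) ∩ circle(D,7.00): a=7.2733, h=6.8629
  candidates: C₊=(12.5028,5.3596) cross=40.453; C₋=(5.9166,-6.6828) cross=-40.453
  mode - wants cross < 0 → take C=(5.9166,-6.6828) (cross=-40.453)
ex = (C−B)/|BC| = (0.3088,-0.9511); ey = (0.9511,0.3088)
P = B + -2.66·ex + -2.23·ey = (-0.1140,4.6697)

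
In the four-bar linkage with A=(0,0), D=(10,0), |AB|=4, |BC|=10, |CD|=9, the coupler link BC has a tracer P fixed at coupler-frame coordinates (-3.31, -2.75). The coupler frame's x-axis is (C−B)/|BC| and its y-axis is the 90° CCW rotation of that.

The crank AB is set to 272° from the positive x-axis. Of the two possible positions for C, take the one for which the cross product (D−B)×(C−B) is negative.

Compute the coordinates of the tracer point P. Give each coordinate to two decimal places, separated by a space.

A=(0,0), D=(10.00,0)
B = A + 4.00·(cos272°, sin272°) = (0.1396, -3.9976)
|BD| = 10.6399
circle(B,10.00) ∩ circle(D,9.00): a=6.2128, h=7.8359
  candidates: C₊=(2.9532,5.5985) cross=83.373; C₋=(8.8413,-8.9251) cross=-83.373
  mode - wants cross < 0 → take C=(8.8413,-8.9251) (cross=-83.373)
ex = (C−B)/|BC| = (0.8702,-0.4928); ey = (0.4928,0.8702)
P = B + -3.31·ex + -2.75·ey = (-4.0957,-4.7595)

-4.10 -4.76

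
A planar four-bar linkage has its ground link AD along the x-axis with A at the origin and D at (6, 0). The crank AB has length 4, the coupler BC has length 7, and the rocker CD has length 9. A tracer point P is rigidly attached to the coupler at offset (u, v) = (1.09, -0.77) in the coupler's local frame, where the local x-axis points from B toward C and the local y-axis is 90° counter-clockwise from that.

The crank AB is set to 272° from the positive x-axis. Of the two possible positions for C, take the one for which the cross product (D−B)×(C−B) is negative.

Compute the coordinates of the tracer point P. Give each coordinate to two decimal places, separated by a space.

A=(0,0), D=(6.00,0)
B = A + 4.00·(cos272°, sin272°) = (0.1396, -3.9976)
|BD| = 7.0940
circle(B,7.00) ∩ circle(D,9.00): a=1.2916, h=6.8798
  candidates: C₊=(-2.6703,2.4137) cross=48.805; C₋=(5.0834,-8.9532) cross=-48.805
  mode - wants cross < 0 → take C=(5.0834,-8.9532) (cross=-48.805)
ex = (C−B)/|BC| = (0.7063,-0.7079); ey = (0.7079,0.7063)
P = B + 1.09·ex + -0.77·ey = (0.3643,-5.3131)

0.36 -5.31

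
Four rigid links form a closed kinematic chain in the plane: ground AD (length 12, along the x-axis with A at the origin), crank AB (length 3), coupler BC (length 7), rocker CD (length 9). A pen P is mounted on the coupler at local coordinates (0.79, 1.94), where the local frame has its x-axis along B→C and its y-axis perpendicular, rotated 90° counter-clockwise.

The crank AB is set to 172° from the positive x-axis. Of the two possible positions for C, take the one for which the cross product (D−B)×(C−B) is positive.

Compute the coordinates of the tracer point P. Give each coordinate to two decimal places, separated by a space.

A=(0,0), D=(12.00,0)
B = A + 3.00·(cos172°, sin172°) = (-2.9708, 0.4175)
|BD| = 14.9766
circle(B,7.00) ∩ circle(D,9.00): a=6.4200, h=2.7900
  candidates: C₊=(3.5245,3.0274) cross=41.784; C₋=(3.3689,-2.5503) cross=-41.784
  mode + wants cross > 0 → take C=(3.5245,3.0274) (cross=41.784)
ex = (C−B)/|BC| = (0.9279,0.3728); ey = (-0.3728,0.9279)
P = B + 0.79·ex + 1.94·ey = (-2.9611,2.5122)

-2.96 2.51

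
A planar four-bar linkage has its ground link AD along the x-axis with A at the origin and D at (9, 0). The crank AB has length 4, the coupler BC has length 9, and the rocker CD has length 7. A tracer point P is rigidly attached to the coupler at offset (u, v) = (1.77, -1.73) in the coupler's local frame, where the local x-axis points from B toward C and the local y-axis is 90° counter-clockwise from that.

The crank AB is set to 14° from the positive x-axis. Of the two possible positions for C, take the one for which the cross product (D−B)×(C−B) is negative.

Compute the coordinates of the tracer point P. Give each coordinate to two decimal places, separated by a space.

A=(0,0), D=(9.00,0)
B = A + 4.00·(cos14°, sin14°) = (3.8812, 0.9677)
|BD| = 5.2095
circle(B,9.00) ∩ circle(D,7.00): a=5.6761, h=6.9844
  candidates: C₊=(10.7559,6.7762) cross=36.385; C₋=(8.1611,-6.9495) cross=-36.385
  mode - wants cross < 0 → take C=(8.1611,-6.9495) (cross=-36.385)
ex = (C−B)/|BC| = (0.4755,-0.8797); ey = (0.8797,0.4755)
P = B + 1.77·ex + -1.73·ey = (3.2010,-1.4121)

3.20 -1.41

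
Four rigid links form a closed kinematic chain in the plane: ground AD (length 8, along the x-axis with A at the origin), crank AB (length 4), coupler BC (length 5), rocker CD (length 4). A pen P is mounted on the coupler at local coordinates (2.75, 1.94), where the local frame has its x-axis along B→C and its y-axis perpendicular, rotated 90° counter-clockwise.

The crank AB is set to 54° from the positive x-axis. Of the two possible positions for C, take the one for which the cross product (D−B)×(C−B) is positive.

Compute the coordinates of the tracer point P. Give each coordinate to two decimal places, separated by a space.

A=(0,0), D=(8.00,0)
B = A + 4.00·(cos54°, sin54°) = (2.3511, 3.2361)
|BD| = 6.5101
circle(B,5.00) ∩ circle(D,4.00): a=3.9463, h=3.0703
  candidates: C₊=(7.3015,3.9385) cross=19.988; C₋=(4.2492,-1.3897) cross=-19.988
  mode + wants cross > 0 → take C=(7.3015,3.9385) (cross=19.988)
ex = (C−B)/|BC| = (0.9901,0.1405); ey = (-0.1405,0.9901)
P = B + 2.75·ex + 1.94·ey = (4.8013,5.5432)

4.80 5.54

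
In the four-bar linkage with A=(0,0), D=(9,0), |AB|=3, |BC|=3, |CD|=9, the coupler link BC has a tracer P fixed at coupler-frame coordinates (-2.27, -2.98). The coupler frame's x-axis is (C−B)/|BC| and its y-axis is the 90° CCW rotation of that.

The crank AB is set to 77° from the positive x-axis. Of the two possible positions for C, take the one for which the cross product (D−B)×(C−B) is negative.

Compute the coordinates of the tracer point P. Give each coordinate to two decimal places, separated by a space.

-1.72 5.81

A=(0,0), D=(9.00,0)
B = A + 3.00·(cos77°, sin77°) = (0.6749, 2.9231)
|BD| = 8.8234
circle(B,3.00) ∩ circle(D,9.00): a=0.3317, h=2.9816
  candidates: C₊=(1.9756,5.6265) cross=26.308; C₋=(0.0000,0.0000) cross=-26.308
  mode - wants cross < 0 → take C=(0.0000,0.0000) (cross=-26.308)
ex = (C−B)/|BC| = (-0.2250,-0.9744); ey = (0.9744,-0.2250)
P = B + -2.27·ex + -2.98·ey = (-1.7181,5.8053)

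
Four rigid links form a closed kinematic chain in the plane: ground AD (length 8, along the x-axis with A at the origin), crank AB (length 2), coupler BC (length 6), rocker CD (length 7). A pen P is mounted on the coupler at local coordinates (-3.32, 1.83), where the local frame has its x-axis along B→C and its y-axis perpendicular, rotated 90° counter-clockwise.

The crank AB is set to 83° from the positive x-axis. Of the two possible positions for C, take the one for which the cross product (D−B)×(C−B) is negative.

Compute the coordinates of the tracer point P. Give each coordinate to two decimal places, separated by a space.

0.97 5.71

A=(0,0), D=(8.00,0)
B = A + 2.00·(cos83°, sin83°) = (0.2437, 1.9851)
|BD| = 8.0063
circle(B,6.00) ∩ circle(D,7.00): a=3.1913, h=5.0809
  candidates: C₊=(4.5951,6.1161) cross=40.679; C₋=(2.0756,-3.7284) cross=-40.679
  mode - wants cross < 0 → take C=(2.0756,-3.7284) (cross=-40.679)
ex = (C−B)/|BC| = (0.3053,-0.9523); ey = (0.9523,0.3053)
P = B + -3.32·ex + 1.83·ey = (0.9727,5.7053)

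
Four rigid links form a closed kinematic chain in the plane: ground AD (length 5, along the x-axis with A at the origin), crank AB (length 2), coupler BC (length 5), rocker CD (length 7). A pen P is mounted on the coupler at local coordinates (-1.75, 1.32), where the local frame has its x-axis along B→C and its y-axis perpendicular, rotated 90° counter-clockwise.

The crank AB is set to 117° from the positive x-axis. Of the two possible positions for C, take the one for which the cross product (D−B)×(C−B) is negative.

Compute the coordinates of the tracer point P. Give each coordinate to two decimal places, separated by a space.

A=(0,0), D=(5.00,0)
B = A + 2.00·(cos117°, sin117°) = (-0.9080, 1.7820)
|BD| = 6.1709
circle(B,5.00) ∩ circle(D,7.00): a=1.1408, h=4.8681
  candidates: C₊=(1.5900,6.1133) cross=30.041; C₋=(-1.2216,-3.2081) cross=-30.041
  mode - wants cross < 0 → take C=(-1.2216,-3.2081) (cross=-30.041)
ex = (C−B)/|BC| = (-0.0627,-0.9980); ey = (0.9980,-0.0627)
P = B + -1.75·ex + 1.32·ey = (0.5192,3.4458)

0.52 3.45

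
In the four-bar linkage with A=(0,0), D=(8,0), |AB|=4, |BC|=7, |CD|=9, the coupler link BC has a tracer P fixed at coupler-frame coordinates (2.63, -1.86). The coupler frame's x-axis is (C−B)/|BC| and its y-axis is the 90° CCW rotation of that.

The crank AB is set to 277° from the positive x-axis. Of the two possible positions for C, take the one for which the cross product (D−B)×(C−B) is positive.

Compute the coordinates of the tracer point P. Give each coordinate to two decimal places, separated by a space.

1.96 -1.10

A=(0,0), D=(8.00,0)
B = A + 4.00·(cos277°, sin277°) = (0.4875, -3.9702)
|BD| = 8.4971
circle(B,7.00) ∩ circle(D,9.00): a=2.3655, h=6.5882
  candidates: C₊=(-0.4993,2.9599) cross=55.980; C₋=(5.6572,-8.6897) cross=-55.980
  mode + wants cross > 0 → take C=(-0.4993,2.9599) (cross=55.980)
ex = (C−B)/|BC| = (-0.1410,0.9900); ey = (-0.9900,-0.1410)
P = B + 2.63·ex + -1.86·ey = (1.9581,-1.1042)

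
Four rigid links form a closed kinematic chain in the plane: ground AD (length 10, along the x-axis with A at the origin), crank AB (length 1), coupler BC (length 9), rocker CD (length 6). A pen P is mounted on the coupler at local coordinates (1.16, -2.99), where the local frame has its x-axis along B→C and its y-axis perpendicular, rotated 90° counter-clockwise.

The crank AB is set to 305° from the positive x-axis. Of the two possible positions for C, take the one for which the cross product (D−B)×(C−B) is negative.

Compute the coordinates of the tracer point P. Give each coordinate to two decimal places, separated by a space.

-0.07 -3.96

A=(0,0), D=(10.00,0)
B = A + 1.00·(cos305°, sin305°) = (0.5736, -0.8192)
|BD| = 9.4619
circle(B,9.00) ∩ circle(D,6.00): a=7.1089, h=5.5194
  candidates: C₊=(7.1780,5.2949) cross=52.224; C₋=(8.1336,-5.7023) cross=-52.224
  mode - wants cross < 0 → take C=(8.1336,-5.7023) (cross=-52.224)
ex = (C−B)/|BC| = (0.8400,-0.5426); ey = (0.5426,0.8400)
P = B + 1.16·ex + -2.99·ey = (-0.0743,-3.9602)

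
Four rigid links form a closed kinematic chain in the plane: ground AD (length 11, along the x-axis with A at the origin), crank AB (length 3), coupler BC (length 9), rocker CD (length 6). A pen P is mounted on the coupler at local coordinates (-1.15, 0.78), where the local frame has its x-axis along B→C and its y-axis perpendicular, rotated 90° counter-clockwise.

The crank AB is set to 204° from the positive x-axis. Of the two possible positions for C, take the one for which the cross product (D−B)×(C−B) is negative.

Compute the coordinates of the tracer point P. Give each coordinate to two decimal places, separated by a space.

-3.68 -0.19

A=(0,0), D=(11.00,0)
B = A + 3.00·(cos204°, sin204°) = (-2.7406, -1.2202)
|BD| = 13.7947
circle(B,9.00) ∩ circle(D,6.00): a=8.5284, h=2.8751
  candidates: C₊=(5.5000,2.3980) cross=39.661; C₋=(6.0087,-3.3296) cross=-39.661
  mode - wants cross < 0 → take C=(6.0087,-3.3296) (cross=-39.661)
ex = (C−B)/|BC| = (0.9721,-0.2344); ey = (0.2344,0.9721)
P = B + -1.15·ex + 0.78·ey = (-3.6758,-0.1924)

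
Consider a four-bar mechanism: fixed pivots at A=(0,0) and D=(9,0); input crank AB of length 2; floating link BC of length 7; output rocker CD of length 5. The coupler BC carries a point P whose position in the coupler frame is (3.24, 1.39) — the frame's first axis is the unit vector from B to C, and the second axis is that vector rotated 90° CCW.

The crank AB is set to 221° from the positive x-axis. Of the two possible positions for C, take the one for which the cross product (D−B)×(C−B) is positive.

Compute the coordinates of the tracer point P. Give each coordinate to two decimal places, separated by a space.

0.58 1.53

A=(0,0), D=(9.00,0)
B = A + 2.00·(cos221°, sin221°) = (-1.5094, -1.3121)
|BD| = 10.5910
circle(B,7.00) ∩ circle(D,5.00): a=6.4285, h=2.7702
  candidates: C₊=(4.5264,2.2331) cross=29.339; C₋=(5.2128,-3.2645) cross=-29.339
  mode + wants cross > 0 → take C=(4.5264,2.2331) (cross=29.339)
ex = (C−B)/|BC| = (0.8623,0.5065); ey = (-0.5065,0.8623)
P = B + 3.24·ex + 1.39·ey = (0.5803,1.5274)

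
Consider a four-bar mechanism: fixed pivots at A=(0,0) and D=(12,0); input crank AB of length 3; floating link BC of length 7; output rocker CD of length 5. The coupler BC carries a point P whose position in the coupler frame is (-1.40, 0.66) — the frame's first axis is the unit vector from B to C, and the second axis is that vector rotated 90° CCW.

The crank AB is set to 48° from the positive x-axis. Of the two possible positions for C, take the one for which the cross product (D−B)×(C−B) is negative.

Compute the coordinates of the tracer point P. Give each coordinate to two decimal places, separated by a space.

1.32 3.62

A=(0,0), D=(12.00,0)
B = A + 3.00·(cos48°, sin48°) = (2.0074, 2.2294)
|BD| = 10.2383
circle(B,7.00) ∩ circle(D,5.00): a=6.2912, h=3.0693
  candidates: C₊=(8.8160,3.8551) cross=31.424; C₋=(7.4793,-2.1362) cross=-31.424
  mode - wants cross < 0 → take C=(7.4793,-2.1362) (cross=-31.424)
ex = (C−B)/|BC| = (0.7817,-0.6237); ey = (0.6237,0.7817)
P = B + -1.40·ex + 0.66·ey = (1.3246,3.6185)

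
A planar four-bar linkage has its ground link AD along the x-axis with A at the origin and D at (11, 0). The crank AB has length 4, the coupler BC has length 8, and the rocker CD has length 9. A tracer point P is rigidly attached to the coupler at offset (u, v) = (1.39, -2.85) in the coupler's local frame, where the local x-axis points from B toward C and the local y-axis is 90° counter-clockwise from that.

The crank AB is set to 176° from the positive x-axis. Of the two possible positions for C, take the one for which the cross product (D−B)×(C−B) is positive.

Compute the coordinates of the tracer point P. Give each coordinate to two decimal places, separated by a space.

A=(0,0), D=(11.00,0)
B = A + 4.00·(cos176°, sin176°) = (-3.9903, 0.2790)
|BD| = 14.9929
circle(B,8.00) ∩ circle(D,9.00): a=6.9295, h=3.9978
  candidates: C₊=(3.0124,4.1471) cross=59.938; C₋=(2.8636,-3.8470) cross=-59.938
  mode + wants cross > 0 → take C=(3.0124,4.1471) (cross=59.938)
ex = (C−B)/|BC| = (0.8753,0.4835); ey = (-0.4835,0.8753)
P = B + 1.39·ex + -2.85·ey = (-1.3955,-1.5436)

-1.40 -1.54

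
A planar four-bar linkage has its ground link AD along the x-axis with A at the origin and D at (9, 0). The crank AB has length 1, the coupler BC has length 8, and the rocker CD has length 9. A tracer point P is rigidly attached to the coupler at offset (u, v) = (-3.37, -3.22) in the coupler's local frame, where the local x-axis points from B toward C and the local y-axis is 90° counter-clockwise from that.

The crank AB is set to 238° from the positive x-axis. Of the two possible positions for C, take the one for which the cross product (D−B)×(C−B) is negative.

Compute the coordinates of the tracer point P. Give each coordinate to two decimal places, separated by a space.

-5.09 0.13

A=(0,0), D=(9.00,0)
B = A + 1.00·(cos238°, sin238°) = (-0.5299, -0.8480)
|BD| = 9.5676
circle(B,8.00) ∩ circle(D,9.00): a=3.8954, h=6.9876
  candidates: C₊=(2.7308,6.4573) cross=66.854; C₋=(3.9695,-7.4628) cross=-66.854
  mode - wants cross < 0 → take C=(3.9695,-7.4628) (cross=-66.854)
ex = (C−B)/|BC| = (0.5624,-0.8268); ey = (0.8268,0.5624)
P = B + -3.37·ex + -3.22·ey = (-5.0877,0.1274)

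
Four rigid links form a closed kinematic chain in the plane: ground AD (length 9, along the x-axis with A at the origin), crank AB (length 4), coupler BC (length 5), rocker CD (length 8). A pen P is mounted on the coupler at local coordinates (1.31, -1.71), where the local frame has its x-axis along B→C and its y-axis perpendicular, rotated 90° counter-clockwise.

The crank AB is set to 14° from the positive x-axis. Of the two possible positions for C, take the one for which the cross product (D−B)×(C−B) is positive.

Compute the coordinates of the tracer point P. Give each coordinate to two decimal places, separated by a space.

A=(0,0), D=(9.00,0)
B = A + 4.00·(cos14°, sin14°) = (3.8812, 0.9677)
|BD| = 5.2095
circle(B,5.00) ∩ circle(D,8.00): a=-1.1384, h=4.8687
  candidates: C₊=(3.6669,5.9631) cross=25.363; C₋=(1.8582,-3.6048) cross=-25.363
  mode + wants cross > 0 → take C=(3.6669,5.9631) (cross=25.363)
ex = (C−B)/|BC| = (-0.0428,0.9991); ey = (-0.9991,-0.0428)
P = B + 1.31·ex + -1.71·ey = (5.5335,2.3498)

5.53 2.35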